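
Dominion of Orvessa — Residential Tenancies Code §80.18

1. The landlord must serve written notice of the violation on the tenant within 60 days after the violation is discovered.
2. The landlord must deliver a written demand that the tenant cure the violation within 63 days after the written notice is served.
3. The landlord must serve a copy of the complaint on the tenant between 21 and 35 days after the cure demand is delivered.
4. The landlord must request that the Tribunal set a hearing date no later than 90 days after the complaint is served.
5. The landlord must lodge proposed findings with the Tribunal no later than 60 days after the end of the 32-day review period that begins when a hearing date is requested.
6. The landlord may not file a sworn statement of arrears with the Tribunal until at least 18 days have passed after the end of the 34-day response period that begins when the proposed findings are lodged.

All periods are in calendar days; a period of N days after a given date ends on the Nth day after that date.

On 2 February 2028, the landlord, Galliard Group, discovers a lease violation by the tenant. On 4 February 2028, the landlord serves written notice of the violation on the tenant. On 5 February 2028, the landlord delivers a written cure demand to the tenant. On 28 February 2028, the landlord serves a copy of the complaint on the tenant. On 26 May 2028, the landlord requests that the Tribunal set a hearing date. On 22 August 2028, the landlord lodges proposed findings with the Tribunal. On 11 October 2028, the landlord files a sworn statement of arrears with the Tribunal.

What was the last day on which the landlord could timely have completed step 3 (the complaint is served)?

11 March 2028

Step 3 runs from 5 February 2028, when the cure demand is delivered. The window is 21–35 days after 5 February 2028; it closes on 11 March 2028.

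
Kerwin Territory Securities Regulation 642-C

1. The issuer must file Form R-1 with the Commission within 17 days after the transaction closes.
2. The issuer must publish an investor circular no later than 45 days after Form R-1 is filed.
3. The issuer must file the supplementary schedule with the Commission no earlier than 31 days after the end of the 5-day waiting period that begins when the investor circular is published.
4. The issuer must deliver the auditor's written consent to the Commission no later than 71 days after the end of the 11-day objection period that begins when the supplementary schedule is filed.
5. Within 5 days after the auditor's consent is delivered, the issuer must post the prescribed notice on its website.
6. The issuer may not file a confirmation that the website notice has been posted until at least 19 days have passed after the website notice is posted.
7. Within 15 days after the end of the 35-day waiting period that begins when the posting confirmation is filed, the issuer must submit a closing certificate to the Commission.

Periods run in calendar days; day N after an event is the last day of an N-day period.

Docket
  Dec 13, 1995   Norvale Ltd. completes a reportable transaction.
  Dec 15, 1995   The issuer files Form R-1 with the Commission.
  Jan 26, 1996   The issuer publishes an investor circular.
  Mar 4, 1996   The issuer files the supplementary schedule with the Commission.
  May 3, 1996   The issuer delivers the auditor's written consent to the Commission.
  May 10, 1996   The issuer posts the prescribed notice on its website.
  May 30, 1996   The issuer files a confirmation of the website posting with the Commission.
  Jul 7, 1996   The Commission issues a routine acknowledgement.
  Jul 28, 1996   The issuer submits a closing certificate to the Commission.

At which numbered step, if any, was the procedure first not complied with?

Step 5

Step 1 — counting 17 days from Dec 13, 1995 (when the transaction closes) gives a deadline of Dec 30, 1995; done Dec 15, 1995 — timely.
Step 2 — counting 45 days from Dec 15, 1995 (when Form R-1 is filed) gives a deadline of Jan 29, 1996; Jan 26, 1996 is within that limit.
Step 3 — must wait 31 days from Jan 31, 1996 (end of the 5-day waiting period, which began when the investor circular is published on Jan 26, 1996), so not before Mar 2, 1996; done Mar 4, 1996, after the minimum wait.
Step 4 — counting 71 days from Mar 15, 1996 (end of the 11-day objection period, which began when the supplementary schedule is filed on Mar 4, 1996) gives a deadline of May 25, 1996; done May 3, 1996 — timely.
Step 5 — counting 5 days from May 3, 1996 (when the auditor's consent is delivered) gives a deadline of May 8, 1996; May 10, 1996 misses that deadline by 2 days.
Later steps need not be reached.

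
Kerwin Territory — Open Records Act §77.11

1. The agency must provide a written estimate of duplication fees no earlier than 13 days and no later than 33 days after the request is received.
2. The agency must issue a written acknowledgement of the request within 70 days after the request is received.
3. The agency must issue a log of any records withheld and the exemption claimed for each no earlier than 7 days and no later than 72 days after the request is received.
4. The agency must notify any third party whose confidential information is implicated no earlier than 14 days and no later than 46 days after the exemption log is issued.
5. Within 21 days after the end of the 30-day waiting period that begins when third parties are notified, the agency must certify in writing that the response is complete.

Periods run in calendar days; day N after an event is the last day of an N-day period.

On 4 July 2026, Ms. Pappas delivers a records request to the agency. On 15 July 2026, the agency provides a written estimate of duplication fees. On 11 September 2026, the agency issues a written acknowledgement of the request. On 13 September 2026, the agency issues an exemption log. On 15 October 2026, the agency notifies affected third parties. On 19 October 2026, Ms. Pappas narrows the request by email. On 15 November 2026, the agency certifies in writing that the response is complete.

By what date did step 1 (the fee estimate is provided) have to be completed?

6 August 2026

Step 1 runs from 4 July 2026, when the request is received. The window is 13–33 days after 4 July 2026; it closes on 6 August 2026.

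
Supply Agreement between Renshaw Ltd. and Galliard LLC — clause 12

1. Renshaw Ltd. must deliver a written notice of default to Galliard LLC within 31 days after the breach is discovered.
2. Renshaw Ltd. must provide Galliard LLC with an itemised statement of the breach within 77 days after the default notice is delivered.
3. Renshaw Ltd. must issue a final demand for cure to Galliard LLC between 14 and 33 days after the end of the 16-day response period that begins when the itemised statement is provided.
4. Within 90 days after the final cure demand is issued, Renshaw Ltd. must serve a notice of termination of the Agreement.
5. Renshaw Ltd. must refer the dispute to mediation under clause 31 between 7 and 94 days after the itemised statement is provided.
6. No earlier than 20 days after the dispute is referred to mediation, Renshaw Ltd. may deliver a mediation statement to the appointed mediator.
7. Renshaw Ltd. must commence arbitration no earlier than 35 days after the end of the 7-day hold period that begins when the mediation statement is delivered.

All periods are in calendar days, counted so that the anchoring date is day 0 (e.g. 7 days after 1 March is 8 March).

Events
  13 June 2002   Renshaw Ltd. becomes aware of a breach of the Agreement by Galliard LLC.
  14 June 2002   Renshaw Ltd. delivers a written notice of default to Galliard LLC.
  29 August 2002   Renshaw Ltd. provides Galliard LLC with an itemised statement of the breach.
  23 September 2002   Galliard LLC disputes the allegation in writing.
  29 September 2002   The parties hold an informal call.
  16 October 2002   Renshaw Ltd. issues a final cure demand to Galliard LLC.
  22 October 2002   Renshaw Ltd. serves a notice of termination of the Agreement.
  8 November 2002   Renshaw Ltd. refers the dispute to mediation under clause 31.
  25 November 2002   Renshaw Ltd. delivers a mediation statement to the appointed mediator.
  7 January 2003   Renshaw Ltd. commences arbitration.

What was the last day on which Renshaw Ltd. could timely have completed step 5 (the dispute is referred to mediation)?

Step 5 runs from 29 August 2002, when the itemised statement is provided. The window is 7–94 days after 29 August 2002; it closes on 1 December 2002.

1 December 2002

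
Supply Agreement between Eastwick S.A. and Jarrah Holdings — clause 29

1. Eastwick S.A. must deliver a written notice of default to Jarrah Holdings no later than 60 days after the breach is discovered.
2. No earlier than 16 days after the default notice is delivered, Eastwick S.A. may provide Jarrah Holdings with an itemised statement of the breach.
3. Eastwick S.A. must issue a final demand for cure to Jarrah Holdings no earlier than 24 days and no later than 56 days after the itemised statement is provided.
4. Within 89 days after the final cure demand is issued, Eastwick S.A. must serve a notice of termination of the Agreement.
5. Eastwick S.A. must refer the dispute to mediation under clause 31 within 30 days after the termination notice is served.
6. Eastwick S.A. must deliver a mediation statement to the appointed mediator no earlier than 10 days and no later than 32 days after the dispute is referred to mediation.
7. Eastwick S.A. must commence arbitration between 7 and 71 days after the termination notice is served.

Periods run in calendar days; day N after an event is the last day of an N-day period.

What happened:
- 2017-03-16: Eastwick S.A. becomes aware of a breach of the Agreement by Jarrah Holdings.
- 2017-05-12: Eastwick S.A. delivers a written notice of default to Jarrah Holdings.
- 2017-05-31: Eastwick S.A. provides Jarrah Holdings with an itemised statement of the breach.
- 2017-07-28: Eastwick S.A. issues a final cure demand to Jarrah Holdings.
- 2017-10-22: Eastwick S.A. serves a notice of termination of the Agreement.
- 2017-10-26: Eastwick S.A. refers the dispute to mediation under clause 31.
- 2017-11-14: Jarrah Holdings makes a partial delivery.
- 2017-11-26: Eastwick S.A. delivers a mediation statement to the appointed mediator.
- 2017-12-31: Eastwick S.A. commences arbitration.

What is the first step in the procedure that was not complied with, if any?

(1) due by 2017-03-16 + 60 days = 2017-05-15; completed 2017-05-12, before the deadline.
(2) permitted from 2017-05-12 + 16 days = 2017-05-28 onward; done 2017-05-31, after the minimum wait.
(3) the permitted window runs from 2017-05-31 + 24 = 2017-06-24 to 2017-05-31 + 56 = 2017-07-26; 2017-07-28 is 2 days past the end of the window.
The analysis stops there.

Step 3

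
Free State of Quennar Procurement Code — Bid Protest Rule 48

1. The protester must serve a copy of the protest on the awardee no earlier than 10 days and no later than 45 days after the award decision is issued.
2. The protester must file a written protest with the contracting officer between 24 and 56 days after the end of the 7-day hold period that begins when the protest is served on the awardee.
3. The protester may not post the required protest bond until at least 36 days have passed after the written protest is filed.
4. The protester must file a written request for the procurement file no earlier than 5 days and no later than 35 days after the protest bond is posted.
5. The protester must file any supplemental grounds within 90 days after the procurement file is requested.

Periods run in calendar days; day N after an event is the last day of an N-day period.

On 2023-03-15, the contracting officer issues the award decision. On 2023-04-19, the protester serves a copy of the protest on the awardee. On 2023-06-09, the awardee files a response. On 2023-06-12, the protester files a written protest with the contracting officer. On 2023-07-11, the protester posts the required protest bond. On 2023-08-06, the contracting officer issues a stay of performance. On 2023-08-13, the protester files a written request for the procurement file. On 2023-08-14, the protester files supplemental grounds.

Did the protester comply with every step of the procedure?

No

Step 1: the window is 10–45 days after 2023-03-15 (when the award decision is issued), so 2023-03-25 through 2023-04-29; 2023-04-19 falls inside that range.
Step 2: the window is 24–56 days after 2023-04-26 (end of the 7-day hold period, which began when the protest is served on the awardee on 2023-04-19), so 2023-05-20 through 2023-06-21; done 2023-06-12, which is between those dates.
Step 3: the earliest permitted date is 36 days after 2023-06-12 (when the written protest is filed), i.e. 2023-07-18; 2023-07-11 is 7 days before the earliest permitted date.
The analysis stops there.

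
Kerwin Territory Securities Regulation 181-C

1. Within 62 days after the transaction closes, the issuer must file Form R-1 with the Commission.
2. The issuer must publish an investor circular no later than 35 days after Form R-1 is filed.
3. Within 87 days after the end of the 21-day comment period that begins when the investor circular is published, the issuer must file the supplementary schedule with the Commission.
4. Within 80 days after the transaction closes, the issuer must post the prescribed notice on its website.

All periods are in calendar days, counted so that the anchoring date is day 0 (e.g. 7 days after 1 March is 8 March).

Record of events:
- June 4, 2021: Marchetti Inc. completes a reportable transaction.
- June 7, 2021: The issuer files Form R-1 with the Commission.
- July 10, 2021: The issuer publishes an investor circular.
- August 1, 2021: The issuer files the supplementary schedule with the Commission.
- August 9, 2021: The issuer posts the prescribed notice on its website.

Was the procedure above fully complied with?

Yes

(1) due by June 4, 2021 + 62 days = August 5, 2021; June 7, 2021 is within that limit.
(2) due by June 7, 2021 + 35 days = July 12, 2021; done July 10, 2021 — timely.
(3) due by July 31, 2021 + 87 days = October 26, 2021; August 1, 2021 is within that limit.
(4) due by June 4, 2021 + 80 days = August 23, 2021; completed August 9, 2021, before the deadline.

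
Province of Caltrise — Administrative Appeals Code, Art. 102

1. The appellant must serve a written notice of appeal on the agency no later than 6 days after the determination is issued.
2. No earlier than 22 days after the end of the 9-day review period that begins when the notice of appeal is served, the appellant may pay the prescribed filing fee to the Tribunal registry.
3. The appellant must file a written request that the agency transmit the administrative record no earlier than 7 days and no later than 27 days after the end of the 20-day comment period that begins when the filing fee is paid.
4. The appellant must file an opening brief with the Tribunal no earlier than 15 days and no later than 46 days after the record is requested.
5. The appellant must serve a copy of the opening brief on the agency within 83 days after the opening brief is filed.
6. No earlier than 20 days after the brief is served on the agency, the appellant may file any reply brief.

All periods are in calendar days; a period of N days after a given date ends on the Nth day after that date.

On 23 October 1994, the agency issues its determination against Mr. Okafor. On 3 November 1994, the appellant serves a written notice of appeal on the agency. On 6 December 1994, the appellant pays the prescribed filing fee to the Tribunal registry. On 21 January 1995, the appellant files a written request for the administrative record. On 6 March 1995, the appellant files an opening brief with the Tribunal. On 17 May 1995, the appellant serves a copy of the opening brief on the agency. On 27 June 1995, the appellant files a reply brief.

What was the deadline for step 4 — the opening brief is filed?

8 March 1995

Step 4 runs from 21 January 1995, when the record is requested. The window is 15–46 days after 21 January 1995; it closes on 8 March 1995.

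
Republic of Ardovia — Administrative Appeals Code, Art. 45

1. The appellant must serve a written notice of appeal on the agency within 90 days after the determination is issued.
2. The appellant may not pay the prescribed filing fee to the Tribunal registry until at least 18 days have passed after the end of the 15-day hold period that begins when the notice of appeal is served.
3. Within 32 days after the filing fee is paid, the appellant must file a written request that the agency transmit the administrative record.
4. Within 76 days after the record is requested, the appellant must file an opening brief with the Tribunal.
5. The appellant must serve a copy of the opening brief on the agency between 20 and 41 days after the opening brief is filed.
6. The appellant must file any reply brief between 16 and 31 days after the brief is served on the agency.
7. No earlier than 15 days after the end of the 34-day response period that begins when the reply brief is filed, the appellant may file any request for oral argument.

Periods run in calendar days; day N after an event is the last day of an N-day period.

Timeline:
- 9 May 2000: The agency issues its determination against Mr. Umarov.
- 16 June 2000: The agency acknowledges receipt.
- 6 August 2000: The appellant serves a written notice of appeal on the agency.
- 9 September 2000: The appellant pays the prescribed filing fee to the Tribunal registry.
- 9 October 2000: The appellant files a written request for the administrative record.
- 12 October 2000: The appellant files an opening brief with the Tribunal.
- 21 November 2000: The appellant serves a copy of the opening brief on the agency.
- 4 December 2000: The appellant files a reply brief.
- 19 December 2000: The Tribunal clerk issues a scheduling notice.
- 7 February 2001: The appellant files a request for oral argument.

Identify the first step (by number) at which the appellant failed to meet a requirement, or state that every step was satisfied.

Step 1: 90 days after 9 May 2000 (when the determination is issued) is 7 August 2000; 6 August 2000 is within that limit.
Step 2: the earliest permitted date is 18 days after 21 August 2000 (end of the 15-day hold period, which began when the notice of appeal is served on 6 August 2000), i.e. 8 September 2000; 9 September 2000 is on or after that date.
Step 3: 32 days after 9 September 2000 (when the filing fee is paid) is 11 October 2000; completed 9 October 2000, before the deadline.
Step 4: 76 days after 9 October 2000 (when the record is requested) is 24 December 2000; done 12 October 2000 — timely.
Step 5: the window is 20–41 days after 12 October 2000 (when the opening brief is filed), so 1 November 2000 through 22 November 2000; done 21 November 2000 — within the window.
Step 6: the window is 16–31 days after 21 November 2000 (when the brief is served on the agency), so 7 December 2000 through 22 December 2000; done 4 December 2000 — 3 days before the window opened.
No need to go further; step 6 was not satisfied.

Step 6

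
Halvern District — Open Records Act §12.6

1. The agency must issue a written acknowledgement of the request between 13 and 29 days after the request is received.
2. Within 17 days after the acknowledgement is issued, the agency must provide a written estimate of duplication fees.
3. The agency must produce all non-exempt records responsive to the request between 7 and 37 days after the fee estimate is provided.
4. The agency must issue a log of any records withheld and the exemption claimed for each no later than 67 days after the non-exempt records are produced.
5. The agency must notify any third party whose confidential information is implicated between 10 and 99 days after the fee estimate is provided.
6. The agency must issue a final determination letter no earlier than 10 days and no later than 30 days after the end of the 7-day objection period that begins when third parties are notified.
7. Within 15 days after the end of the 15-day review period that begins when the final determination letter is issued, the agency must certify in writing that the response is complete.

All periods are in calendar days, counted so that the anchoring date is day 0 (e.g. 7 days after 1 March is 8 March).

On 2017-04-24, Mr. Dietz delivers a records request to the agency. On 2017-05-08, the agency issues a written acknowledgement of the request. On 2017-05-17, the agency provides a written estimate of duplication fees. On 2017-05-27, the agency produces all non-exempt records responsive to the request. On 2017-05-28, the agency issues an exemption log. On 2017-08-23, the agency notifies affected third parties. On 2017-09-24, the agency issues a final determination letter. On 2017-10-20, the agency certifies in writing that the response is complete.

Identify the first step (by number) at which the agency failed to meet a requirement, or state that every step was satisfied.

None — every step was satisfied

Step 1 — 13 and 29 days from 2017-04-24 (when the request is received) are 2017-05-07 and 2017-05-23 respectively; done 2017-05-08 — within the window.
Step 2 — counting 17 days from 2017-05-08 (when the acknowledgement is issued) gives a deadline of 2017-05-25; 2017-05-17 is within that limit.
Step 3 — 7 and 37 days from 2017-05-17 (when the fee estimate is provided) are 2017-05-24 and 2017-06-23 respectively; done 2017-05-27 — within the window.
Step 4 — counting 67 days from 2017-05-27 (when the non-exempt records are produced) gives a deadline of 2017-08-02; 2017-05-28 is within that limit.
Step 5 — 10 and 99 days from 2017-05-17 (when the fee estimate is provided) are 2017-05-27 and 2017-08-24 respectively; 2017-08-23 falls inside that range.
Step 6 — 10 and 30 days from 2017-08-30 (end of the 7-day objection period, which began when third parties are notified on 2017-08-23) are 2017-09-09 and 2017-09-29 respectively; done 2017-09-24, which is between those dates.
Step 7 — counting 15 days from 2017-10-09 (end of the 15-day review period, which began when the final determination letter is issued on 2017-09-24) gives a deadline of 2017-10-24; 2017-10-20 is within that limit.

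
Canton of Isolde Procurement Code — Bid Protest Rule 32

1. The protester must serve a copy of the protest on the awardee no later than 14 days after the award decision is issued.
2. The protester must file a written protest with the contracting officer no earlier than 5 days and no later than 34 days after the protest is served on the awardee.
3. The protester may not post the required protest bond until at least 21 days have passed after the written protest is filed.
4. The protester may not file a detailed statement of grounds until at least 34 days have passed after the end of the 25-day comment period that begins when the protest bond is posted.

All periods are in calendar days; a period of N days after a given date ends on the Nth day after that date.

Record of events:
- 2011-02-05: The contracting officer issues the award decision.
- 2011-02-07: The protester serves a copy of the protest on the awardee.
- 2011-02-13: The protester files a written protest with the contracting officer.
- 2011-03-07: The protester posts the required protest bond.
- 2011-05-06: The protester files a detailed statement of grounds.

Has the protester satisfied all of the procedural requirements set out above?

Yes

(1) due by 2011-02-05 + 14 days = 2011-02-19; 2011-02-07 is within that limit.
(2) the permitted window runs from 2011-02-07 + 5 = 2011-02-12 to 2011-02-07 + 34 = 2011-03-13; 2011-02-13 falls inside that range.
(3) permitted from 2011-02-13 + 21 days = 2011-03-06 onward; 2011-03-07 is on or after that date.
(4) permitted from 2011-04-01 + 34 days = 2011-05-05 onward; done 2011-05-06, after the minimum wait.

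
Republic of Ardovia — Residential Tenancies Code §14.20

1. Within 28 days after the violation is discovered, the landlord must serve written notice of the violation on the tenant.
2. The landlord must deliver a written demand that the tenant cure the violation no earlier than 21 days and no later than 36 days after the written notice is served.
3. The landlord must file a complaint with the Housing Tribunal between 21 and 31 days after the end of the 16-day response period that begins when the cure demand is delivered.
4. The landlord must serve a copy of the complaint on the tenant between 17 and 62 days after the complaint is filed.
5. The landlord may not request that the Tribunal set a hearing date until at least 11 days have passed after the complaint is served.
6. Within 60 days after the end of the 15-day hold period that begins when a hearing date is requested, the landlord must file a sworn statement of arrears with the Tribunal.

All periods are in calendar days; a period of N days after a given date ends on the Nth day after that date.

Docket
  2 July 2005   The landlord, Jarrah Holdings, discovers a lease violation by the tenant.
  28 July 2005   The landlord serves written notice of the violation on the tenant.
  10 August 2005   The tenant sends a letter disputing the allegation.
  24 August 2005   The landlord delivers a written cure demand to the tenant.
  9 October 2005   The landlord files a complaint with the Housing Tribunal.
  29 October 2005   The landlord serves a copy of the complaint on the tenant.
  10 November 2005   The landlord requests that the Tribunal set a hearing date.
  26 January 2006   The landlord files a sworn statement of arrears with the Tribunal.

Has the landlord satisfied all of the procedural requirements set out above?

Step 1: 28 days after 2 July 2005 (when the violation is discovered) is 30 July 2005; 28 July 2005 is within that limit.
Step 2: the window is 21–36 days after 28 July 2005 (when the written notice is served), so 18 August 2005 through 2 September 2005; done 24 August 2005, which is between those dates.
Step 3: the window is 21–31 days after 9 September 2005 (end of the 16-day response period, which began when the cure demand is delivered on 24 August 2005), so 30 September 2005 through 10 October 2005; done 9 October 2005, which is between those dates.
Step 4: the window is 17–62 days after 9 October 2005 (when the complaint is filed), so 26 October 2005 through 10 December 2005; 29 October 2005 falls inside that range.
Step 5: the earliest permitted date is 11 days after 29 October 2005 (when the complaint is served), i.e. 9 November 2005; 10 November 2005 is on or after that date.
Step 6: 60 days after 25 November 2005 (end of the 15-day hold period, which began when a hearing date is requested on 10 November 2005) is 24 January 2006; done 26 January 2006 — 2 days late.
That is the first point of non-compliance.

No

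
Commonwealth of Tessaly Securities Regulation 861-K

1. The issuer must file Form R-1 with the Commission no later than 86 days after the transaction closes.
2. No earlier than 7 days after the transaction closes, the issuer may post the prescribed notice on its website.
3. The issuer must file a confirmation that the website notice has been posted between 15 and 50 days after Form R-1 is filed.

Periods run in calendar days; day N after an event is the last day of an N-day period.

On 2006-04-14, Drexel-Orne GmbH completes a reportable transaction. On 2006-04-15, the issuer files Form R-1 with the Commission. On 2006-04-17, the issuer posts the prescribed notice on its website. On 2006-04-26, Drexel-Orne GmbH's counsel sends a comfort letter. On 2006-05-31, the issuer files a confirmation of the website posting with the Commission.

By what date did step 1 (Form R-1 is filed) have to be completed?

2006-07-09

Step 1 runs from 2006-04-14, when the transaction closes. 86 days after 2006-04-14 is 2006-07-09.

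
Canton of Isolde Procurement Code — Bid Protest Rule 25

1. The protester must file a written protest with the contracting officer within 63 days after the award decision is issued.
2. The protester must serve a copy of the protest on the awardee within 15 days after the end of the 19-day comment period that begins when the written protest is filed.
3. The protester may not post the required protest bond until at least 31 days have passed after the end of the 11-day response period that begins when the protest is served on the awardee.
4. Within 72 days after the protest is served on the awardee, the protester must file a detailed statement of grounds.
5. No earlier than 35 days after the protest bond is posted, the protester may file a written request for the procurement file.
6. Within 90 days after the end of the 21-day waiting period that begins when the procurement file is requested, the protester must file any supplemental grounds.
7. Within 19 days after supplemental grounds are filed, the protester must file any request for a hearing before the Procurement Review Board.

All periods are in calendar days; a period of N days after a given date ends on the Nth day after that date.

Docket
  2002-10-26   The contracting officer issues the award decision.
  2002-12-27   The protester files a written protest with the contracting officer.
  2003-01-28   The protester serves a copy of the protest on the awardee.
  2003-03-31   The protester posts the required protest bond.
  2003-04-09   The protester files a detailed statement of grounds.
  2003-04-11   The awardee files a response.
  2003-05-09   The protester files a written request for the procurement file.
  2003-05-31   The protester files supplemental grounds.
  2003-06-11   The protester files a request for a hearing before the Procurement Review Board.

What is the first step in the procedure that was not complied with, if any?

None — every step was satisfied

Step 1 — counting 63 days from 2002-10-26 (when the award decision is issued) gives a deadline of 2002-12-28; 2002-12-27 is within that limit.
Step 2 — counting 15 days from 2003-01-15 (end of the 19-day comment period, which began when the written protest is filed on 2002-12-27) gives a deadline of 2003-01-30; done 2003-01-28 — timely.
Step 3 — must wait 31 days from 2003-02-08 (end of the 11-day response period, which began when the protest is served on the awardee on 2003-01-28), so not before 2003-03-11; 2003-03-31 is on or after that date.
Step 4 — counting 72 days from 2003-01-28 (when the protest is served on the awardee) gives a deadline of 2003-04-10; 2003-04-09 is within that limit.
Step 5 — must wait 35 days from 2003-03-31 (when the protest bond is posted), so not before 2003-05-05; 2003-05-09 is on or after that date.
Step 6 — counting 90 days from 2003-05-30 (end of the 21-day waiting period, which began when the procurement file is requested on 2003-05-09) gives a deadline of 2003-08-28; done 2003-05-31 — timely.
Step 7 — counting 19 days from 2003-05-31 (when supplemental grounds are filed) gives a deadline of 2003-06-19; 2003-06-11 is within that limit.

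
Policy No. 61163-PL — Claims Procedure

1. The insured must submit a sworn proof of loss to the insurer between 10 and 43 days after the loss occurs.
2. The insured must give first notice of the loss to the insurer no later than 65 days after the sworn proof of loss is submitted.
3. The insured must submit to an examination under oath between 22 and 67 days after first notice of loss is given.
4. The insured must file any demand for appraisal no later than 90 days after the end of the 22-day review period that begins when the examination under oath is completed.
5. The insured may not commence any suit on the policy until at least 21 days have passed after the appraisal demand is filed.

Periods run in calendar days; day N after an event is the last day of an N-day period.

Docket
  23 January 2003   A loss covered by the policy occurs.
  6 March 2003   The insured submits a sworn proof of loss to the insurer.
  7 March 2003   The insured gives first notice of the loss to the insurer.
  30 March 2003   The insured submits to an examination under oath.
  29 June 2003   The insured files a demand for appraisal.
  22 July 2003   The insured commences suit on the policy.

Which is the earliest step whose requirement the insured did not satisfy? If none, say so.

Step 1 — 10 and 43 days from 23 January 2003 (when the loss occurs) are 2 February 2003 and 7 March 2003 respectively; 6 March 2003 falls inside that range.
Step 2 — counting 65 days from 6 March 2003 (when the sworn proof of loss is submitted) gives a deadline of 10 May 2003; 7 March 2003 is within that limit.
Step 3 — 22 and 67 days from 7 March 2003 (when first notice of loss is given) are 29 March 2003 and 13 May 2003 respectively; 30 March 2003 falls inside that range.
Step 4 — counting 90 days from 21 April 2003 (end of the 22-day review period, which began when the examination under oath is completed on 30 March 2003) gives a deadline of 20 July 2003; completed 29 June 2003, before the deadline.
Step 5 — must wait 21 days from 29 June 2003 (when the appraisal demand is filed), so not before 20 July 2003; 22 July 2003 is on or after that date.

None — every step was satisfied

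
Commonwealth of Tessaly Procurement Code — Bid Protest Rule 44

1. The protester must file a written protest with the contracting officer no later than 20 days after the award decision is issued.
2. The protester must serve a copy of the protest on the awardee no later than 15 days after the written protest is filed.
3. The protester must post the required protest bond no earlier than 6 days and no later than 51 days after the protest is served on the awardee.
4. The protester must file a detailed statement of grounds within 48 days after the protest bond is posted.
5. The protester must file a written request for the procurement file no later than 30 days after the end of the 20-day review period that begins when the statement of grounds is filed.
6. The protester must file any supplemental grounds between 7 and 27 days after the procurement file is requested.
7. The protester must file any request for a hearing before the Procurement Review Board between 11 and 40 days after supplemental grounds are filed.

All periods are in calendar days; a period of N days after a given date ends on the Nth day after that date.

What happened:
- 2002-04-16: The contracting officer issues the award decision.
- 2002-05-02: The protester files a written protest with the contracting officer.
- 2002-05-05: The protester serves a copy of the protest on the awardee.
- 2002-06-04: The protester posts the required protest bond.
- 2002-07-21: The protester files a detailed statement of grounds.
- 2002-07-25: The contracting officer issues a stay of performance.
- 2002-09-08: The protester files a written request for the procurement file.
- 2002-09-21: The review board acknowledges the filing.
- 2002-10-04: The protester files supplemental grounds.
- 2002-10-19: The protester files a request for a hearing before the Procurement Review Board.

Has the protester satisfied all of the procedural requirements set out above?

Yes

Step 1: 20 days after 2002-04-16 (when the award decision is issued) is 2002-05-06; completed 2002-05-02, before the deadline.
Step 2: 15 days after 2002-05-02 (when the written protest is filed) is 2002-05-17; 2002-05-05 is within that limit.
Step 3: the window is 6–51 days after 2002-05-05 (when the protest is served on the awardee), so 2002-05-11 through 2002-06-25; 2002-06-04 falls inside that range.
Step 4: 48 days after 2002-06-04 (when the protest bond is posted) is 2002-07-22; done 2002-07-21 — timely.
Step 5: 30 days after 2002-08-10 (end of the 20-day review period, which began when the statement of grounds is filed on 2002-07-21) is 2002-09-09; completed 2002-09-08, before the deadline.
Step 6: the window is 7–27 days after 2002-09-08 (when the procurement file is requested), so 2002-09-15 through 2002-10-05; done 2002-10-04 — within the window.
Step 7: the window is 11–40 days after 2002-10-04 (when supplemental grounds are filed), so 2002-10-15 through 2002-11-13; 2002-10-19 falls inside that range.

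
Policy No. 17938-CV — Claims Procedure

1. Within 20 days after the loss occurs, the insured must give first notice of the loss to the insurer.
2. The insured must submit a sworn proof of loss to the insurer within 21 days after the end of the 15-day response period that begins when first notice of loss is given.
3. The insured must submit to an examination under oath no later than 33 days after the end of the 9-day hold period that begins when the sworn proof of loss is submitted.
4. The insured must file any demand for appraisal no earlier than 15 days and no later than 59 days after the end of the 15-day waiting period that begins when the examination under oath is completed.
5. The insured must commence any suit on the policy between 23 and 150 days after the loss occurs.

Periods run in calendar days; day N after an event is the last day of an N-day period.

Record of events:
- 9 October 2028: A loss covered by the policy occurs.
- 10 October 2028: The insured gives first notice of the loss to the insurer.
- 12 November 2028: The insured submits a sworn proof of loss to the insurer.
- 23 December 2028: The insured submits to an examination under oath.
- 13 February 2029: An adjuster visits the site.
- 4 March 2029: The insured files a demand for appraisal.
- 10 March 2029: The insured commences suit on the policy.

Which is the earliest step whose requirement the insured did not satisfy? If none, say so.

(1) due by 9 October 2028 + 20 days = 29 October 2028; done 10 October 2028 — timely.
(2) due by 25 October 2028 + 21 days = 15 November 2028; 12 November 2028 is within that limit.
(3) due by 21 November 2028 + 33 days = 24 December 2028; completed 23 December 2028, before the deadline.
(4) the permitted window runs from 7 January 2029 + 15 = 22 January 2029 to 7 January 2029 + 59 = 7 March 2029; 4 March 2029 falls inside that range.
(5) the permitted window runs from 9 October 2028 + 23 = 1 November 2028 to 9 October 2028 + 150 = 8 March 2029; done 10 March 2029 — 2 days after the window closed.

Step 5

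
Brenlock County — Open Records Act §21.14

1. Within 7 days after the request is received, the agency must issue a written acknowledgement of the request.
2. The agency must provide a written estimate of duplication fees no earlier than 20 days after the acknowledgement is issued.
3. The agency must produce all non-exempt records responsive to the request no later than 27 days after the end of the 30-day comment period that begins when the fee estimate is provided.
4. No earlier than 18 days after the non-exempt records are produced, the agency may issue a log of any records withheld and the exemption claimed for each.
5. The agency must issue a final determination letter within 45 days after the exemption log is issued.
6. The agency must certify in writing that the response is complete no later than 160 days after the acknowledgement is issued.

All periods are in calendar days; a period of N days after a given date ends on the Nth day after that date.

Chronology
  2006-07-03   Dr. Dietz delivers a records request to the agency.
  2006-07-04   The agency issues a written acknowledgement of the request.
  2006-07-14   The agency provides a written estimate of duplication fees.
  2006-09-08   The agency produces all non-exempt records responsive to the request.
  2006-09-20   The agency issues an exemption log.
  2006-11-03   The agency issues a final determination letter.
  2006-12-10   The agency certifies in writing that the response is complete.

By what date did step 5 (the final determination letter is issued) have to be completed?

Step 5 runs from 2006-09-20, when the exemption log is issued. 45 days after 2006-09-20 is 2006-11-04.

2006-11-04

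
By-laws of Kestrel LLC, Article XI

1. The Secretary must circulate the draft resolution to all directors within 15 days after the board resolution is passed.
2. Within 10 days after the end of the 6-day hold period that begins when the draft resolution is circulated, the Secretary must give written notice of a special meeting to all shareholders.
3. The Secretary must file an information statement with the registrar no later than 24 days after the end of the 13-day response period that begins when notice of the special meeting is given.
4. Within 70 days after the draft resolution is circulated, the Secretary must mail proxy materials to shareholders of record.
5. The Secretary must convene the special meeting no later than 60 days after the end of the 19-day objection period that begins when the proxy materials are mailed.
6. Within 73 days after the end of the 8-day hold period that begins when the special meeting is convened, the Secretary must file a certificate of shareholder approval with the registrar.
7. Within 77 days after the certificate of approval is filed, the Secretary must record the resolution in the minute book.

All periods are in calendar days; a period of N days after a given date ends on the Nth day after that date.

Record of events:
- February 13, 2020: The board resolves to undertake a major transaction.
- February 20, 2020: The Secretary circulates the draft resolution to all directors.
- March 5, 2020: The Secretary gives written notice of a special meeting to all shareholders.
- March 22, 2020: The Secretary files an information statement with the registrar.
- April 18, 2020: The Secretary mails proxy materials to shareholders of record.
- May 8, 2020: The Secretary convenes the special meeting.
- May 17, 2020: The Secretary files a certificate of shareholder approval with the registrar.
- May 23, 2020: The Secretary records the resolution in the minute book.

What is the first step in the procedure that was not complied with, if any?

None — every step was satisfied

Step 1: 15 days after February 13, 2020 (when the board resolution is passed) is February 28, 2020; completed February 20, 2020, before the deadline.
Step 2: 10 days after February 26, 2020 (end of the 6-day hold period, which began when the draft resolution is circulated on February 20, 2020) is March 7, 2020; March 5, 2020 is within that limit.
Step 3: 24 days after March 18, 2020 (end of the 13-day response period, which began when notice of the special meeting is given on March 5, 2020) is April 11, 2020; done March 22, 2020 — timely.
Step 4: 70 days after February 20, 2020 (when the draft resolution is circulated) is April 30, 2020; completed April 18, 2020, before the deadline.
Step 5: 60 days after May 7, 2020 (end of the 19-day objection period, which began when the proxy materials are mailed on April 18, 2020) is July 6, 2020; completed May 8, 2020, before the deadline.
Step 6: 73 days after May 16, 2020 (end of the 8-day hold period, which began when the special meeting is convened on May 8, 2020) is July 28, 2020; completed May 17, 2020, before the deadline.
Step 7: 77 days after May 17, 2020 (when the certificate of approval is filed) is August 2, 2020; completed May 23, 2020, before the deadline.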